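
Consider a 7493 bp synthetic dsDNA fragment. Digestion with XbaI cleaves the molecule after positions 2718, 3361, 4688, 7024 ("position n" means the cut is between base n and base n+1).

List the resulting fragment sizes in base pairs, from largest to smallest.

Linear molecule, 4 cuts → 5 fragments:
  2718 − 0 = 2718 bp
  3361 − 2718 = 643 bp
  4688 − 3361 = 1327 bp
  7024 − 4688 = 2336 bp
  7493 − 7024 = 469 bp
Sorted largest to smallest: 2718, 2336, 1327, 643, 469 bp.

2718, 2336, 1327, 643, 469 bp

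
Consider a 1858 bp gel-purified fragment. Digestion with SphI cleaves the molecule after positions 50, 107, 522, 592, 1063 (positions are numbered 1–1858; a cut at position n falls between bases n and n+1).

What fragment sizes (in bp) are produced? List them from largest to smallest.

Linear molecule, 5 cuts → 6 fragments:
  50 − 0 = 50 bp
  107 − 50 = 57 bp
  522 − 107 = 415 bp
  592 − 522 = 70 bp
  1063 − 592 = 471 bp
  1858 − 1063 = 795 bp
Sorted largest to smallest: 795, 471, 415, 70, 57, 50 bp.

795, 471, 415, 70, 57, 50 bp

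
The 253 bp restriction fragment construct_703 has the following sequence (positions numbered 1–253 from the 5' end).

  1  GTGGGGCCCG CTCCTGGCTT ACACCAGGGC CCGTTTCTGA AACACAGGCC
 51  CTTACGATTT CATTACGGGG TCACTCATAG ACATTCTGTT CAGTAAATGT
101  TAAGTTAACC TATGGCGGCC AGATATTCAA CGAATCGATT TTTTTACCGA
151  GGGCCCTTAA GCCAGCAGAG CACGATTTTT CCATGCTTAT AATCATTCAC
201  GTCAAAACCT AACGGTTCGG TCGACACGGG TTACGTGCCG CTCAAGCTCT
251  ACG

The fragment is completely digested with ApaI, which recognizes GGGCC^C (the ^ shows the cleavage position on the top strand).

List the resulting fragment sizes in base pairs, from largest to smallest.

ApaI sites (GGGCCC) start at positions 4, 27, 151.
ApaI cuts after base 5 of each site (before the last base), so after positions 8, 31, 155.
Linear molecule, 3 cuts → 4 fragments:
  1–8 → 8 bp
  9–31 → 23 bp
  32–155 → 124 bp
  156–253 → 98 bp
Sorted largest to smallest: 124, 98, 23, 8 bp.

124, 98, 23, 8 bp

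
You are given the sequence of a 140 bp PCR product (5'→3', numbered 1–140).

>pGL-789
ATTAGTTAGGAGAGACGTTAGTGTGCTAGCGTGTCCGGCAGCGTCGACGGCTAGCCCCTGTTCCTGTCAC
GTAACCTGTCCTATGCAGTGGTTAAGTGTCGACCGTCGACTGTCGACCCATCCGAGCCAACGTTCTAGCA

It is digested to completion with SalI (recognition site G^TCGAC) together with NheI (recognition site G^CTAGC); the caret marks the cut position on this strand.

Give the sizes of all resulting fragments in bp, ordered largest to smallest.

48, 28, 25, 18, 7, 7, 7 bp

SalI sites (GTCGAC) start at positions 43, 98, 105, 112.
SalI cuts after the first base of each site, so after positions 43, 98, 105, 112.
NheI sites (GCTAGC) start at positions 25, 50.
NheI cuts after the first base of each site, so after positions 25, 50.
Combined cut positions: 25, 43, 50, 98, 105, 112.
Linear molecule, 6 cuts → 7 fragments:
  1–25 → 25 bp
  26–43 → 18 bp
  44–50 → 7 bp
  51–98 → 48 bp
  99–105 → 7 bp
  106–112 → 7 bp
  113–140 → 28 bp
Sorted largest to smallest: 48, 28, 25, 18, 7, 7, 7 bp.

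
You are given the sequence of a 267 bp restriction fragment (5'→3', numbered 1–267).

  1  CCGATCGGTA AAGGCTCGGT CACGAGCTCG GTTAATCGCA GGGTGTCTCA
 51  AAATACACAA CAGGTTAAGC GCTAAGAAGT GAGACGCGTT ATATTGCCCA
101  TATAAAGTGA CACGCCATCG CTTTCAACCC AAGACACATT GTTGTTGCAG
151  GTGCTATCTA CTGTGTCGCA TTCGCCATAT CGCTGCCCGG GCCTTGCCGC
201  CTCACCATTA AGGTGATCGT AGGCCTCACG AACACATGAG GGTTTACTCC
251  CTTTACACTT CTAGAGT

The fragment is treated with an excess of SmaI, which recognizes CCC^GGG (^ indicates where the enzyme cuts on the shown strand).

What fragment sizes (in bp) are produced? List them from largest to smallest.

188, 79 bp

The SmaI site (CCCGGG) starts at position 186.
SmaI cuts after base 3 of each site, so after position 188.
Linear molecule, 1 cut → 2 fragments:
  1–188 → 188 bp
  189–267 → 79 bp
Sorted largest to smallest: 188, 79 bp.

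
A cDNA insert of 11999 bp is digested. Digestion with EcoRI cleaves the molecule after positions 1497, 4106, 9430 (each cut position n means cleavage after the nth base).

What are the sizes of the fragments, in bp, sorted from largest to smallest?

5324, 2609, 2569, 1497 bp

Linear molecule, 3 cuts → 4 fragments:
  1497 − 0 = 1497 bp
  4106 − 1497 = 2609 bp
  9430 − 4106 = 5324 bp
  11999 − 9430 = 2569 bp
Sorted largest to smallest: 5324, 2609, 2569, 1497 bp.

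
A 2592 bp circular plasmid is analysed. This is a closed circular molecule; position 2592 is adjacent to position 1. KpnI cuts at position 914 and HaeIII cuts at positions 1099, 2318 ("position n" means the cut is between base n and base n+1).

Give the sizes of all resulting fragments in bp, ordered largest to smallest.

Combined cut positions (sorted): 914, 1099, 2318.
Circular molecule, 3 cuts → 3 fragments:
  1099 − 914 = 185 bp
  2318 − 1099 = 1219 bp
  wrap: 2592 − 2318 + 914 = 1188 bp
Sorted largest to smallest: 1219, 1188, 185 bp.

1219, 1188, 185 bp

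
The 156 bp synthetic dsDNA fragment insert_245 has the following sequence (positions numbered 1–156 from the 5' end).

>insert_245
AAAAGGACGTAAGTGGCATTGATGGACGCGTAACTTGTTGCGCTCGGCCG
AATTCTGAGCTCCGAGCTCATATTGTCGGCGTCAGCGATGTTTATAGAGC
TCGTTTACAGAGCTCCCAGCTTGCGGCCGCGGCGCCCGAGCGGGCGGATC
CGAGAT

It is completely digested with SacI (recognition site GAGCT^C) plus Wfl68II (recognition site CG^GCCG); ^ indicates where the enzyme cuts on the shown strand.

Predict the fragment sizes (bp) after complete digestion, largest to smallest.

SacI sites (GAGCTC) start at positions 57, 64, 97, 110.
SacI cuts after base 5 of each site (before the last base), so after positions 61, 68, 101, 114.
Wfl68II sites (CGGCCG) start at positions 45, 124.
Wfl68II cuts after base 2 of each site, so after positions 46, 125.
Combined cut positions: 46, 61, 68, 101, 114, 125.
Linear molecule, 6 cuts → 7 fragments:
  1–46 → 46 bp
  47–61 → 15 bp
  62–68 → 7 bp
  69–101 → 33 bp
  102–114 → 13 bp
  115–125 → 11 bp
  126–156 → 31 bp
Sorted largest to smallest: 46, 33, 31, 15, 13, 11, 7 bp.

46, 33, 31, 15, 13, 11, 7 bp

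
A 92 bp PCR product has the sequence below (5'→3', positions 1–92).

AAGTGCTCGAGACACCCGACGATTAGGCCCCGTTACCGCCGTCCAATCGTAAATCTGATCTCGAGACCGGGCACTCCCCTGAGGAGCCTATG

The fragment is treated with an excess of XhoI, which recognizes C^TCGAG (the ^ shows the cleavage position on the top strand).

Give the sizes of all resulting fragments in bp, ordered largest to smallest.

XhoI sites (CTCGAG) start at positions 6, 60.
XhoI cuts after the first base of each site, so after positions 6, 60.
Linear molecule, 2 cuts → 3 fragments:
  1–6 → 6 bp
  7–60 → 54 bp
  61–92 → 32 bp
Sorted largest to smallest: 54, 32, 6 bp.

54, 32, 6 bp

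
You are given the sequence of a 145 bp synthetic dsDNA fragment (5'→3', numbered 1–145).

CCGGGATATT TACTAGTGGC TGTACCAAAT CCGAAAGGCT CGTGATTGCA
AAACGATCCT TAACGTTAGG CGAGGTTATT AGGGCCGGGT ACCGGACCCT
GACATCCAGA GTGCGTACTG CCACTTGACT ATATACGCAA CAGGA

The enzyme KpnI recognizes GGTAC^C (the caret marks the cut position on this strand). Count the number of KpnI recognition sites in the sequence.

GGTACC occurs starting at position 88.
KpnI cuts at 1 site.

1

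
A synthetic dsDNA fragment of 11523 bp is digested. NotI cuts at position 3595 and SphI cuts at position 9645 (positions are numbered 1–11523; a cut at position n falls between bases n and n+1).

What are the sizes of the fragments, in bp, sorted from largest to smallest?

6050, 3595, 1878 bp

Combined cut positions (sorted): 3595, 9645.
Linear molecule, 2 cuts → 3 fragments:
  3595 − 0 = 3595 bp
  9645 − 3595 = 6050 bp
  11523 − 9645 = 1878 bp
Sorted largest to smallest: 6050, 3595, 1878 bp.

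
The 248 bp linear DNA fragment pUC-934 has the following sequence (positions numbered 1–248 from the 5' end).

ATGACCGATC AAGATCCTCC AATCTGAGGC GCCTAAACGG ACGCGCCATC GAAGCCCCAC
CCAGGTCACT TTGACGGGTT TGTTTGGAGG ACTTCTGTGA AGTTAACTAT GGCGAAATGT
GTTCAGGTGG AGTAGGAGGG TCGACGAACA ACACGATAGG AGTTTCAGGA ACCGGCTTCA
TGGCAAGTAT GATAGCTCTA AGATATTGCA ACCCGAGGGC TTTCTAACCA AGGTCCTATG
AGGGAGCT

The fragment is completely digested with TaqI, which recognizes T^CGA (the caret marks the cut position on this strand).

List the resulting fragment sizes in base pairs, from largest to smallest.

TaqI sites (TCGA) start at positions 49, 141.
TaqI cuts after the first base of each site, so after positions 49, 141.
Linear molecule, 2 cuts → 3 fragments:
  1–49 → 49 bp
  50–141 → 92 bp
  142–248 → 107 bp
Sorted largest to smallest: 107, 92, 49 bp.

107, 92, 49 bp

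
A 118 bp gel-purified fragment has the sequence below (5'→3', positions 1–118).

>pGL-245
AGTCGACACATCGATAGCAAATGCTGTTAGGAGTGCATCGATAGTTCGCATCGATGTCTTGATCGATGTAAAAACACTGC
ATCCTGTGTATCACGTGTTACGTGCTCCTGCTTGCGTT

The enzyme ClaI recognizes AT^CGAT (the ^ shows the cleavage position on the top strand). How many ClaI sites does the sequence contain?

ATCGAT occurs starting at positions 10, 37, 50, 62.
ClaI cuts at 4 sites.

4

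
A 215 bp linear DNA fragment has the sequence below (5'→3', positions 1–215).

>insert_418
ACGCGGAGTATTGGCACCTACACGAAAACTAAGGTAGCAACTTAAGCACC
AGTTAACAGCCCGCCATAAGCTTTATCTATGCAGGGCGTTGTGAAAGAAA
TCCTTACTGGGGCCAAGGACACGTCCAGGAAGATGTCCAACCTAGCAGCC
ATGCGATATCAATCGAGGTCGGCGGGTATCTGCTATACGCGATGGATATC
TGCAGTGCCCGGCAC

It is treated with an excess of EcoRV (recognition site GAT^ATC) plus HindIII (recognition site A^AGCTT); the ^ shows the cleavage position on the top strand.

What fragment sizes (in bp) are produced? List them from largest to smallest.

EcoRV sites (GATATC) start at positions 155, 195.
EcoRV cuts after base 3 of each site, so after positions 157, 197.
The HindIII site (AAGCTT) starts at position 68.
HindIII cuts after the first base of each site, so after position 68.
Combined cut positions: 68, 157, 197.
Linear molecule, 3 cuts → 4 fragments:
  1–68 → 68 bp
  69–157 → 89 bp
  158–197 → 40 bp
  198–215 → 18 bp
Sorted largest to smallest: 89, 68, 40, 18 bp.

89, 68, 40, 18 bp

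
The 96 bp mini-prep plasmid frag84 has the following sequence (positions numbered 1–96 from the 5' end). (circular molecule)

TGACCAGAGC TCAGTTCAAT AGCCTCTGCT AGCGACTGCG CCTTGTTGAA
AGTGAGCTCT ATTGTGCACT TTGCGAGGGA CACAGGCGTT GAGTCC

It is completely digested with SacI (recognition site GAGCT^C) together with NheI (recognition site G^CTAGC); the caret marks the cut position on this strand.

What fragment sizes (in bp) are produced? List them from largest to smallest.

49, 30, 17 bp

SacI sites (GAGCTC) start at positions 7, 54.
SacI cuts after base 5 of each site (before the last base), so after positions 11, 58.
The NheI site (GCTAGC) starts at position 28.
NheI cuts after the first base of each site, so after position 28.
Combined cut positions: 11, 28, 58.
Circular molecule, 3 cuts → 3 fragments:
  12–28 → 17 bp
  29–58 → 30 bp
  59–96 then 1–11 → 38 + 11 = 49 bp
Sorted largest to smallest: 49, 30, 17 bp.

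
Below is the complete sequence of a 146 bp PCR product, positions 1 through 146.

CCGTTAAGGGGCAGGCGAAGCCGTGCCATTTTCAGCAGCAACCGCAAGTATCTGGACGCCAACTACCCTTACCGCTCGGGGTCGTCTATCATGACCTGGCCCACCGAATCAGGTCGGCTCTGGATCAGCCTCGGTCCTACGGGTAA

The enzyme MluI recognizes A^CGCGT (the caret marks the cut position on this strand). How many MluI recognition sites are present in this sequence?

0

No occurrence of ACGCGT is present in the sequence.
MluI does not cut: 0 sites.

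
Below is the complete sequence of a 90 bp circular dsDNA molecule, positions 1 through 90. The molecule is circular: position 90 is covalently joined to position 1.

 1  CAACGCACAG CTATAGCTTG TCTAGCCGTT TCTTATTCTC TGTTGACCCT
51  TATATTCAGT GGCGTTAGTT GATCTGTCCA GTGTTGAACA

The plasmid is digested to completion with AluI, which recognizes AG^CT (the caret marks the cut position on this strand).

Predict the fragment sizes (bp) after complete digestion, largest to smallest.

84, 6 bp

AluI sites (AGCT) start at positions 9, 15.
AluI cuts after base 2 of each site, so after positions 10, 16.
Circular molecule, 2 cuts → 2 fragments:
  11–16 → 6 bp
  17–90 then 1–10 → 74 + 10 = 84 bp
Sorted largest to smallest: 84, 6 bp.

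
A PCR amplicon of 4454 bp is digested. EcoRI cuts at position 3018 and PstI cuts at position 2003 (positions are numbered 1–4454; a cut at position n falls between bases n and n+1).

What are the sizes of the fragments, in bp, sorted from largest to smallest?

Combined cut positions (sorted): 2003, 3018.
Linear molecule, 2 cuts → 3 fragments:
  2003 − 0 = 2003 bp
  3018 − 2003 = 1015 bp
  4454 − 3018 = 1436 bp
Sorted largest to smallest: 2003, 1436, 1015 bp.

2003, 1436, 1015 bp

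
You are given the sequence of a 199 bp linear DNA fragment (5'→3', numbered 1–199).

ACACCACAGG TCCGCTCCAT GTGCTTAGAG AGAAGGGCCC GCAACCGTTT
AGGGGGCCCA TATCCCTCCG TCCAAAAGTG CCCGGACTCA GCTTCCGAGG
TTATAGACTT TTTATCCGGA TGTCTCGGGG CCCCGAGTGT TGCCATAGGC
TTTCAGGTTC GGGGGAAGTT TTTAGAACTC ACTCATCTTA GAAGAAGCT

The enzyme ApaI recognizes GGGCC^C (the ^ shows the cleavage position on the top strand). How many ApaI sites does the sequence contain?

3

GGGCCC occurs starting at positions 35, 54, 128.
ApaI cuts at 3 sites.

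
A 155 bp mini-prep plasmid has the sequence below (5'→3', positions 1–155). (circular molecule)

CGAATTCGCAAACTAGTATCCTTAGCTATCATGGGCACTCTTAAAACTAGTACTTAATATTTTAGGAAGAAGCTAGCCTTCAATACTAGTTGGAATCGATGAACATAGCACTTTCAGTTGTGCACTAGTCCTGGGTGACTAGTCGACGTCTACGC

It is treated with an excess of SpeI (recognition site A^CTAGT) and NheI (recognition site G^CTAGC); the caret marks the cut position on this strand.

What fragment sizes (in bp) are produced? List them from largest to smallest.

39, 34, 29, 26, 14, 13 bp

SpeI sites (ACTAGT) start at positions 12, 46, 85, 124, 138.
SpeI cuts after the first base of each site, so after positions 12, 46, 85, 124, 138.
The NheI site (GCTAGC) starts at position 72.
NheI cuts after the first base of each site, so after position 72.
Combined cut positions: 12, 46, 72, 85, 124, 138.
Circular molecule, 6 cuts → 6 fragments:
  13–46 → 34 bp
  47–72 → 26 bp
  73–85 → 13 bp
  86–124 → 39 bp
  125–138 → 14 bp
  139–155 then 1–12 → 17 + 12 = 29 bp
Sorted largest to smallest: 39, 34, 29, 26, 14, 13 bp.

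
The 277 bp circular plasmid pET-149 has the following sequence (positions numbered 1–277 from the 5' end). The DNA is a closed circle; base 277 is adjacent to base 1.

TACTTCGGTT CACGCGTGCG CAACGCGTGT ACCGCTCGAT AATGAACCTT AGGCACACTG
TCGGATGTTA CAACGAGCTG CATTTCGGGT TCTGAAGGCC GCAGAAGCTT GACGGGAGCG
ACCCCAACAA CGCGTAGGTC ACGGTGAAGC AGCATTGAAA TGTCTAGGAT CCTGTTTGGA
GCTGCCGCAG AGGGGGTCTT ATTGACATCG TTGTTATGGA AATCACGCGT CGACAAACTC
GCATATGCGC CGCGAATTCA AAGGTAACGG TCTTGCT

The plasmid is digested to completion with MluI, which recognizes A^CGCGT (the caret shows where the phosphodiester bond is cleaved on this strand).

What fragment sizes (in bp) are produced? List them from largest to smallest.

MluI sites (ACGCGT) start at positions 12, 23, 130, 225.
MluI cuts after the first base of each site, so after positions 12, 23, 130, 225.
Circular molecule, 4 cuts → 4 fragments:
  13–23 → 11 bp
  24–130 → 107 bp
  131–225 → 95 bp
  226–277 then 1–12 → 52 + 12 = 64 bp
Sorted largest to smallest: 107, 95, 64, 11 bp.

107, 95, 64, 11 bp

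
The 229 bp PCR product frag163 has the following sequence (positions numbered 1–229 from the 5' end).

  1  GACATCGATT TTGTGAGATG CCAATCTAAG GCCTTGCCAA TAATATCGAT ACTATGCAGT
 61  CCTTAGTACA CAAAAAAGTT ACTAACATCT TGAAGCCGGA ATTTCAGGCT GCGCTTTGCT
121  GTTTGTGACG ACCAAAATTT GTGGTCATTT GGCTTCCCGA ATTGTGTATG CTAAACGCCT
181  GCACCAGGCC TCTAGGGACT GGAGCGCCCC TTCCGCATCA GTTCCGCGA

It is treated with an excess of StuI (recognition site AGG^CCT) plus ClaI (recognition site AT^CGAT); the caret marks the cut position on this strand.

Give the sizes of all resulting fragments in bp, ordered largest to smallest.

StuI sites (AGGCCT) start at positions 29, 186.
StuI cuts after base 3 of each site, so after positions 31, 188.
ClaI sites (ATCGAT) start at positions 4, 45.
ClaI cuts after base 2 of each site, so after positions 5, 46.
Combined cut positions: 5, 31, 46, 188.
Linear molecule, 4 cuts → 5 fragments:
  1–5 → 5 bp
  6–31 → 26 bp
  32–46 → 15 bp
  47–188 → 142 bp
  189–229 → 41 bp
Sorted largest to smallest: 142, 41, 26, 15, 5 bp.

142, 41, 26, 15, 5 bp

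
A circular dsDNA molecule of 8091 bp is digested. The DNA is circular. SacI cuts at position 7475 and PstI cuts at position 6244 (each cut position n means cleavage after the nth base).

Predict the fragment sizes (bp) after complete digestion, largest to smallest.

6860, 1231 bp

Combined cut positions (sorted): 6244, 7475.
Circular molecule, 2 cuts → 2 fragments:
  7475 − 6244 = 1231 bp
  wrap: 8091 − 7475 + 6244 = 6860 bp
Sorted largest to smallest: 6860, 1231 bp.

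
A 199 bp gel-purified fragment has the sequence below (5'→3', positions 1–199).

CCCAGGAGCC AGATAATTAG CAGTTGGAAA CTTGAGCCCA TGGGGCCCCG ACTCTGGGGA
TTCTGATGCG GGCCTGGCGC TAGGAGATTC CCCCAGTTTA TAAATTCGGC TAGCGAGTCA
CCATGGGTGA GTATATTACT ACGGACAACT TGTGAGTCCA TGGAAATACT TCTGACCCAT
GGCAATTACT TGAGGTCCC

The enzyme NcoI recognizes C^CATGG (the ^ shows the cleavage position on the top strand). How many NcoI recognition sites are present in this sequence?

CCATGG occurs starting at positions 38, 121, 158, 177.
NcoI cuts at 4 sites.

4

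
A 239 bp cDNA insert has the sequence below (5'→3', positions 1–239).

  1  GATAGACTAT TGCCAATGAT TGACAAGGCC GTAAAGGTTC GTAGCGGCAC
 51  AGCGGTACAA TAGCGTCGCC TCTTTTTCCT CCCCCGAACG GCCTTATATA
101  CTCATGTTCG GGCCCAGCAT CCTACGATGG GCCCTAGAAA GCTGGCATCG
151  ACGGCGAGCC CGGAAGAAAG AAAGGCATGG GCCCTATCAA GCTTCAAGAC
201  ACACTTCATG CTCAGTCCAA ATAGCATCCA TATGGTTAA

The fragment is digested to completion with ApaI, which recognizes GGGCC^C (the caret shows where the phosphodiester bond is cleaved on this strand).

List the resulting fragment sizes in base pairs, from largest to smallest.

114, 56, 50, 19 bp

ApaI sites (GGGCCC) start at positions 110, 129, 179.
ApaI cuts after base 5 of each site (before the last base), so after positions 114, 133, 183.
Linear molecule, 3 cuts → 4 fragments:
  1–114 → 114 bp
  115–133 → 19 bp
  134–183 → 50 bp
  184–239 → 56 bp
Sorted largest to smallest: 114, 56, 50, 19 bp.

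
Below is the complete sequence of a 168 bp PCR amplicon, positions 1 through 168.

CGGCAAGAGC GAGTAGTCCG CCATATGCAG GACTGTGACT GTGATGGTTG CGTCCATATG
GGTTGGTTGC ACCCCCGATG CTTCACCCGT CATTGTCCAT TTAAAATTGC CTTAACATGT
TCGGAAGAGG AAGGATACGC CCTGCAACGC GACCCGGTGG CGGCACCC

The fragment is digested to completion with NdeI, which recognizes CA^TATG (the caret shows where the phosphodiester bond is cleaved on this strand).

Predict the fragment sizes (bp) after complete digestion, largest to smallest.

NdeI sites (CATATG) start at positions 22, 55.
NdeI cuts after base 2 of each site, so after positions 23, 56.
Linear molecule, 2 cuts → 3 fragments:
  1–23 → 23 bp
  24–56 → 33 bp
  57–168 → 112 bp
Sorted largest to smallest: 112, 33, 23 bp.

112, 33, 23 bp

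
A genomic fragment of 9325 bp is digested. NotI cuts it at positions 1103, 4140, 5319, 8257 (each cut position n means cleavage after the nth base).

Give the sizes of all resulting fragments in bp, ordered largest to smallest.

3037, 2938, 1179, 1103, 1068 bp

Linear molecule, 4 cuts → 5 fragments:
  1103 − 0 = 1103 bp
  4140 − 1103 = 3037 bp
  5319 − 4140 = 1179 bp
  8257 − 5319 = 2938 bp
  9325 − 8257 = 1068 bp
Sorted largest to smallest: 3037, 2938, 1179, 1103, 1068 bp.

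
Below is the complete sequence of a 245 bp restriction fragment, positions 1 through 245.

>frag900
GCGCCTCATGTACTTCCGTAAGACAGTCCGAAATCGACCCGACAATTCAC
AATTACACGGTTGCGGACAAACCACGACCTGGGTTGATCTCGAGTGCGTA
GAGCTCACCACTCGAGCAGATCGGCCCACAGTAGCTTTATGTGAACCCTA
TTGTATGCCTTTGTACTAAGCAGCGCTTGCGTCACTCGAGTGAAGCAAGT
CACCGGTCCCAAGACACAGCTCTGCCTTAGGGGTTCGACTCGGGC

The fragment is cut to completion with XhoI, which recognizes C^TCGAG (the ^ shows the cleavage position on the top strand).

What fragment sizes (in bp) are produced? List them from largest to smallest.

XhoI sites (CTCGAG) start at positions 89, 111, 185.
XhoI cuts after the first base of each site, so after positions 89, 111, 185.
Linear molecule, 3 cuts → 4 fragments:
  1–89 → 89 bp
  90–111 → 22 bp
  112–185 → 74 bp
  186–245 → 60 bp
Sorted largest to smallest: 89, 74, 60, 22 bp.

89, 74, 60, 22 bp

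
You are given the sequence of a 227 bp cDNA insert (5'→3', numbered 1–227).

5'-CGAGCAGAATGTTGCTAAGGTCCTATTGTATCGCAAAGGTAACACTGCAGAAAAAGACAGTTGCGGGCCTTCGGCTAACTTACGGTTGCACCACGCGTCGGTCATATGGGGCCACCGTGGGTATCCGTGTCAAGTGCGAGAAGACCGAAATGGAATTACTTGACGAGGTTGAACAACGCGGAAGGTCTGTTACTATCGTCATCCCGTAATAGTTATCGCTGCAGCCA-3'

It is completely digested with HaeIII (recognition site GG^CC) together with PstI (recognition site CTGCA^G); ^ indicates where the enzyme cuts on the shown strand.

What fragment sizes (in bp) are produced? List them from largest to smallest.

112, 49, 44, 18, 4 bp

HaeIII sites (GGCC) start at positions 66, 110.
HaeIII cuts after base 2 of each site, so after positions 67, 111.
PstI sites (CTGCAG) start at positions 45, 219.
PstI cuts after base 5 of each site (before the last base), so after positions 49, 223.
Combined cut positions: 49, 67, 111, 223.
Linear molecule, 4 cuts → 5 fragments:
  1–49 → 49 bp
  50–67 → 18 bp
  68–111 → 44 bp
  112–223 → 112 bp
  224–227 → 4 bp
Sorted largest to smallest: 112, 49, 44, 18, 4 bp.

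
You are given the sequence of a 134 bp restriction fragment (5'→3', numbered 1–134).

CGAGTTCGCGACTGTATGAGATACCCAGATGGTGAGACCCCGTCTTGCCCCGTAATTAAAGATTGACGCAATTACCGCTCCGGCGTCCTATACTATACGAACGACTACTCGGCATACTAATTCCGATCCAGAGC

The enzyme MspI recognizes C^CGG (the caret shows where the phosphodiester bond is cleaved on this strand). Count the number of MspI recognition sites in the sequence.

1

CCGG occurs starting at position 80.
MspI cuts at 1 site.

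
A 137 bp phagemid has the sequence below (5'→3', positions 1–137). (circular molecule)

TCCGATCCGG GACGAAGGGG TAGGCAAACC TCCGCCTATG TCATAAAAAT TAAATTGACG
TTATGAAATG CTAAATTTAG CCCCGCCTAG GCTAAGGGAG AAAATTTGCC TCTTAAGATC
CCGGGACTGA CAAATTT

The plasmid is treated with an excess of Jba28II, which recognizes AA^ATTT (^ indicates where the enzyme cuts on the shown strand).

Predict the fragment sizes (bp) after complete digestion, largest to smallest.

78, 30, 29 bp

Jba28II sites (AAATTT) start at positions 73, 102, 132.
Jba28II cuts after base 2 of each site, so after positions 74, 103, 133.
Circular molecule, 3 cuts → 3 fragments:
  75–103 → 29 bp
  104–133 → 30 bp
  134–137 then 1–74 → 4 + 74 = 78 bp
Sorted largest to smallest: 78, 30, 29 bp.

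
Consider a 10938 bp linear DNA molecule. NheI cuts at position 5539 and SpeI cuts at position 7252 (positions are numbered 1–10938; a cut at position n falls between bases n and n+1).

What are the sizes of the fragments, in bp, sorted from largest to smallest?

Combined cut positions (sorted): 5539, 7252.
Linear molecule, 2 cuts → 3 fragments:
  5539 − 0 = 5539 bp
  7252 − 5539 = 1713 bp
  10938 − 7252 = 3686 bp
Sorted largest to smallest: 5539, 3686, 1713 bp.

5539, 3686, 1713 bp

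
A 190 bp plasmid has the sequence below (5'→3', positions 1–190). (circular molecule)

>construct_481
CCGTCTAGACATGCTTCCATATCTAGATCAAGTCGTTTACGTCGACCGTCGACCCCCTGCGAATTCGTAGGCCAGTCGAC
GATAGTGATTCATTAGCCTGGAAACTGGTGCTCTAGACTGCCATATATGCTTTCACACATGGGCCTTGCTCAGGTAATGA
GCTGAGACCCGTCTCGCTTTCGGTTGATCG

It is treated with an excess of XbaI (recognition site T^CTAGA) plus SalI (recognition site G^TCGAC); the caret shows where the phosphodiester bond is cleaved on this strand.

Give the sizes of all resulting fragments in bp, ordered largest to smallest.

XbaI sites (TCTAGA) start at positions 4, 22, 112.
XbaI cuts after the first base of each site, so after positions 4, 22, 112.
SalI sites (GTCGAC) start at positions 41, 48, 75.
SalI cuts after the first base of each site, so after positions 41, 48, 75.
Combined cut positions: 4, 22, 41, 48, 75, 112.
Circular molecule, 6 cuts → 6 fragments:
  5–22 → 18 bp
  23–41 → 19 bp
  42–48 → 7 bp
  49–75 → 27 bp
  76–112 → 37 bp
  113–190 then 1–4 → 78 + 4 = 82 bp
Sorted largest to smallest: 82, 37, 27, 19, 18, 7 bp.

82, 37, 27, 19, 18, 7 bp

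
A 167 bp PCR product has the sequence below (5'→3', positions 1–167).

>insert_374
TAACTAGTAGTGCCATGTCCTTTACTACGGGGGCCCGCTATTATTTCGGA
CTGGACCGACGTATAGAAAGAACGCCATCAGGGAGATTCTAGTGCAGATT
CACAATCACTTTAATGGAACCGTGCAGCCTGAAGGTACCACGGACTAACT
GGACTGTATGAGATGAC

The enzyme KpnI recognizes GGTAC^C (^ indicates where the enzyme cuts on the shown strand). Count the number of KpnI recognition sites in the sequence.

GGTACC occurs starting at position 134.
KpnI cuts at 1 site.

1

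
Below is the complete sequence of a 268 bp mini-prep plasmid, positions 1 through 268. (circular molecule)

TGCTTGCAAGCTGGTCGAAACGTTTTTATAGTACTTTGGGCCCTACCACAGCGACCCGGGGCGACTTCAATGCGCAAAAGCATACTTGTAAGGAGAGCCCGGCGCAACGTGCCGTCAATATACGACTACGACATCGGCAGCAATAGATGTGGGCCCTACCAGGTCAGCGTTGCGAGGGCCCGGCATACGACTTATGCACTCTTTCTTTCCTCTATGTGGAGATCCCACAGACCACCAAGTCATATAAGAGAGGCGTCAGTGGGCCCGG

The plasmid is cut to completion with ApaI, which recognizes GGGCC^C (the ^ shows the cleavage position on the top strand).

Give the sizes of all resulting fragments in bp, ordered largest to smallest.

113, 85, 45, 25 bp

ApaI sites (GGGCCC) start at positions 38, 151, 176, 261.
ApaI cuts after base 5 of each site (before the last base), so after positions 42, 155, 180, 265.
Circular molecule, 4 cuts → 4 fragments:
  43–155 → 113 bp
  156–180 → 25 bp
  181–265 → 85 bp
  266–268 then 1–42 → 3 + 42 = 45 bp
Sorted largest to smallest: 113, 85, 45, 25 bp.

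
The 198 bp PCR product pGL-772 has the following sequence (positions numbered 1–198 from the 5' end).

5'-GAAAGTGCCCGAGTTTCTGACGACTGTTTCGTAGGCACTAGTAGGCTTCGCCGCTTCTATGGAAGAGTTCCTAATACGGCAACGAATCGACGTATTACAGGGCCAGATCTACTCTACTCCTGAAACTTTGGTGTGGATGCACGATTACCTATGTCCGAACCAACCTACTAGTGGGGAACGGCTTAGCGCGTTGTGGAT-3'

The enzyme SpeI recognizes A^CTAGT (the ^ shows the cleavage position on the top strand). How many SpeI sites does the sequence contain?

ACTAGT occurs starting at positions 37, 167.
SpeI cuts at 2 sites.

2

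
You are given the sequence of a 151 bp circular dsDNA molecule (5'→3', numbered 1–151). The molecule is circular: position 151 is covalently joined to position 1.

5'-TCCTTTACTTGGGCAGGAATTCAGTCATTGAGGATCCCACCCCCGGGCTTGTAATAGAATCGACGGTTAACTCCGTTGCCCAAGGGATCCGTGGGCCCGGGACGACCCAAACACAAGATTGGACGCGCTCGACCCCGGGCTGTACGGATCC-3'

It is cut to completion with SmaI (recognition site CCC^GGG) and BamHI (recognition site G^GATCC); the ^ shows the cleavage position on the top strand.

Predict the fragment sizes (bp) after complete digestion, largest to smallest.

SmaI sites (CCCGGG) start at positions 42, 96, 134.
SmaI cuts after base 3 of each site, so after positions 44, 98, 136.
BamHI sites (GGATCC) start at positions 32, 85, 146.
BamHI cuts after the first base of each site, so after positions 32, 85, 146.
Combined cut positions: 32, 44, 85, 98, 136, 146.
Circular molecule, 6 cuts → 6 fragments:
  33–44 → 12 bp
  45–85 → 41 bp
  86–98 → 13 bp
  99–136 → 38 bp
  137–146 → 10 bp
  147–151 then 1–32 → 5 + 32 = 37 bp
Sorted largest to smallest: 41, 38, 37, 13, 12, 10 bp.

41, 38, 37, 13, 12, 10 bp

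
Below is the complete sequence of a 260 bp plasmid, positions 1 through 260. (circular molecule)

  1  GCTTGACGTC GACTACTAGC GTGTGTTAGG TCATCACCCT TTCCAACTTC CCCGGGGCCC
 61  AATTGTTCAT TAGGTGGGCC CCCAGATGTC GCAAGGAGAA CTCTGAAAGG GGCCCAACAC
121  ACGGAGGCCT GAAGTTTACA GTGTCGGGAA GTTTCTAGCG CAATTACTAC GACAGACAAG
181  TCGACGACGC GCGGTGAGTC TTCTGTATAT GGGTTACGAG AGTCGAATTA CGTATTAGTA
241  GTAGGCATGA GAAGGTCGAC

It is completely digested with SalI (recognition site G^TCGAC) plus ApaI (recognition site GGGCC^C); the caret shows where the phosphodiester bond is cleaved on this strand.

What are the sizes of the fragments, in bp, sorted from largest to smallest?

SalI sites (GTCGAC) start at positions 8, 180, 255.
SalI cuts after the first base of each site, so after positions 8, 180, 255.
ApaI sites (GGGCCC) start at positions 55, 76, 110.
ApaI cuts after base 5 of each site (before the last base), so after positions 59, 80, 114.
Combined cut positions: 8, 59, 80, 114, 180, 255.
Circular molecule, 6 cuts → 6 fragments:
  9–59 → 51 bp
  60–80 → 21 bp
  81–114 → 34 bp
  115–180 → 66 bp
  181–255 → 75 bp
  256–260 then 1–8 → 5 + 8 = 13 bp
Sorted largest to smallest: 75, 66, 51, 34, 21, 13 bp.

75, 66, 51, 34, 21, 13 bp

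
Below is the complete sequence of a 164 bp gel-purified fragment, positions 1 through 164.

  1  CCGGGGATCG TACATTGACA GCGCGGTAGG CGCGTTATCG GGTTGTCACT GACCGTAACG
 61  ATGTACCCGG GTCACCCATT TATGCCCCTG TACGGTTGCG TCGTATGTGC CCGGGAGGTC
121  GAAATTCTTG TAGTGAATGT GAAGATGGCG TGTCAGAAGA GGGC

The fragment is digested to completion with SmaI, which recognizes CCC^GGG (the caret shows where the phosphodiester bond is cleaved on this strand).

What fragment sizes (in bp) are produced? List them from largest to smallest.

68, 52, 44 bp

SmaI sites (CCCGGG) start at positions 66, 110.
SmaI cuts after base 3 of each site, so after positions 68, 112.
Linear molecule, 2 cuts → 3 fragments:
  1–68 → 68 bp
  69–112 → 44 bp
  113–164 → 52 bp
Sorted largest to smallest: 68, 52, 44 bp.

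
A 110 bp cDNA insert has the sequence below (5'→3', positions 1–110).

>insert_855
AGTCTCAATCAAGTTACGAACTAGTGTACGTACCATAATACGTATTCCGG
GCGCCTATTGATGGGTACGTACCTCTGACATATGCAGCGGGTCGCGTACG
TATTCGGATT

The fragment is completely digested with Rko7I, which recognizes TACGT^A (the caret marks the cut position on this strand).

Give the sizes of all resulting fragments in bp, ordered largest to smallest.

Rko7I sites (TACGTA) start at positions 27, 39, 66, 97.
Rko7I cuts after base 5 of each site (before the last base), so after positions 31, 43, 70, 101.
Linear molecule, 4 cuts → 5 fragments:
  1–31 → 31 bp
  32–43 → 12 bp
  44–70 → 27 bp
  71–101 → 31 bp
  102–110 → 9 bp
Sorted largest to smallest: 31, 31, 27, 12, 9 bp.

31, 31, 27, 12, 9 bp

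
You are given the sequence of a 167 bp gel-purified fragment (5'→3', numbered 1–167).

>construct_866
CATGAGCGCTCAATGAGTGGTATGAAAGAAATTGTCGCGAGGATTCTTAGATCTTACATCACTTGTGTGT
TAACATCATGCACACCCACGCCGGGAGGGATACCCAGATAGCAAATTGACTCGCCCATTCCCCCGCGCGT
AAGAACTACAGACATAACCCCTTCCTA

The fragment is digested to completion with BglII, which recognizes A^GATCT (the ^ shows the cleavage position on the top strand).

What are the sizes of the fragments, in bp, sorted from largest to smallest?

The BglII site (AGATCT) starts at position 49.
BglII cuts after the first base of each site, so after position 49.
Linear molecule, 1 cut → 2 fragments:
  1–49 → 49 bp
  50–167 → 118 bp
Sorted largest to smallest: 118, 49 bp.

118, 49 bp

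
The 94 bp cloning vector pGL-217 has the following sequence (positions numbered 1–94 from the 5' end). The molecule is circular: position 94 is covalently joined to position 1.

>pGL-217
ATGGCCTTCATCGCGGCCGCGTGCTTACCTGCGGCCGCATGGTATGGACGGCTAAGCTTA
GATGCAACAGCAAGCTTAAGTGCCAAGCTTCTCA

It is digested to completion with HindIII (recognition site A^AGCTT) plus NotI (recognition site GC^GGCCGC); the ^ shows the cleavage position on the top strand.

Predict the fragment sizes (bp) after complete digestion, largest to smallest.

HindIII sites (AAGCTT) start at positions 54, 72, 85.
HindIII cuts after the first base of each site, so after positions 54, 72, 85.
NotI sites (GCGGCCGC) start at positions 13, 31.
NotI cuts after base 2 of each site, so after positions 14, 32.
Combined cut positions: 14, 32, 54, 72, 85.
Circular molecule, 5 cuts → 5 fragments:
  15–32 → 18 bp
  33–54 → 22 bp
  55–72 → 18 bp
  73–85 → 13 bp
  86–94 then 1–14 → 9 + 14 = 23 bp
Sorted largest to smallest: 23, 22, 18, 18, 13 bp.

23, 22, 18, 18, 13 bp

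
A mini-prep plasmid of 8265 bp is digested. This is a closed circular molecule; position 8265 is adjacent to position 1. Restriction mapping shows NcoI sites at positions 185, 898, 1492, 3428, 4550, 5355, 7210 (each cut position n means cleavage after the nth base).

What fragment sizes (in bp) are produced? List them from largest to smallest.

1936, 1855, 1240, 1122, 805, 713, 594 bp

Circular molecule, 7 cuts → 7 fragments:
  898 − 185 = 713 bp
  1492 − 898 = 594 bp
  3428 − 1492 = 1936 bp
  4550 − 3428 = 1122 bp
  5355 − 4550 = 805 bp
  7210 − 5355 = 1855 bp
  wrap: 8265 − 7210 + 185 = 1240 bp
Sorted largest to smallest: 1936, 1855, 1240, 1122, 805, 713, 594 bp.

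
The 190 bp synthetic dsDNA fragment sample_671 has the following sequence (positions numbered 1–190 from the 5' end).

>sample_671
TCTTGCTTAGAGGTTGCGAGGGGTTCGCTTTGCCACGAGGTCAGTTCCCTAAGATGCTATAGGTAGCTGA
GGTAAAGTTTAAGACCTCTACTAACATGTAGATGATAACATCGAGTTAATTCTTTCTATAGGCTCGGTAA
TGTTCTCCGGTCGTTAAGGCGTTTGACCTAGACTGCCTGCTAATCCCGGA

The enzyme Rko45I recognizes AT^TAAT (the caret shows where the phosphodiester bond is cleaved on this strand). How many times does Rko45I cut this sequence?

0

No occurrence of ATTAAT is present in the sequence.
Rko45I does not cut: 0 sites.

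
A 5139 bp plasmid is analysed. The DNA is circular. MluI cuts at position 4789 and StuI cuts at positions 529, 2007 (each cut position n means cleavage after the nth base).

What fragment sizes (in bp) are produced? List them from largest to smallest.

Combined cut positions (sorted): 529, 2007, 4789.
Circular molecule, 3 cuts → 3 fragments:
  2007 − 529 = 1478 bp
  4789 − 2007 = 2782 bp
  wrap: 5139 − 4789 + 529 = 879 bp
Sorted largest to smallest: 2782, 1478, 879 bp.

2782, 1478, 879 bp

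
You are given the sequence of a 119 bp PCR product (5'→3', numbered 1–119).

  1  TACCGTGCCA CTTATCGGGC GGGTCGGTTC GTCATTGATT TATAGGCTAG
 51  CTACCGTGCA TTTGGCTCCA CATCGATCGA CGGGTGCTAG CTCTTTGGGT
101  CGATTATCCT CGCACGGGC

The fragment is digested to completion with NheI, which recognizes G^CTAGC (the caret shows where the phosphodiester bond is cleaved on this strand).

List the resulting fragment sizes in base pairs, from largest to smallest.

46, 40, 33 bp

NheI sites (GCTAGC) start at positions 46, 86.
NheI cuts after the first base of each site, so after positions 46, 86.
Linear molecule, 2 cuts → 3 fragments:
  1–46 → 46 bp
  47–86 → 40 bp
  87–119 → 33 bp
Sorted largest to smallest: 46, 40, 33 bp.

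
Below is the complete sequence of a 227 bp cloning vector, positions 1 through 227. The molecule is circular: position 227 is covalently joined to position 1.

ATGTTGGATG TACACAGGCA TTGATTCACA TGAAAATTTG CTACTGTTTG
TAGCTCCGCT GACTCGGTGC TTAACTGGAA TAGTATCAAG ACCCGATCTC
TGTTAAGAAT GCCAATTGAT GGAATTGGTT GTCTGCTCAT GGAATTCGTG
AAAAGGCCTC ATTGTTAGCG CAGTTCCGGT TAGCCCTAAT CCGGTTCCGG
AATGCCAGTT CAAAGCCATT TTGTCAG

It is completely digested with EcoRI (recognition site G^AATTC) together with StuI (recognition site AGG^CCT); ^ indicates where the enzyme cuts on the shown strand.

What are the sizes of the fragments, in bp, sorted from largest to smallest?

The EcoRI site (GAATTC) starts at position 142.
EcoRI cuts after the first base of each site, so after position 142.
The StuI site (AGGCCT) starts at position 154.
StuI cuts after base 3 of each site, so after position 156.
Combined cut positions: 142, 156.
Circular molecule, 2 cuts → 2 fragments:
  143–156 → 14 bp
  157–227 then 1–142 → 71 + 142 = 213 bp
Sorted largest to smallest: 213, 14 bp.

213, 14 bp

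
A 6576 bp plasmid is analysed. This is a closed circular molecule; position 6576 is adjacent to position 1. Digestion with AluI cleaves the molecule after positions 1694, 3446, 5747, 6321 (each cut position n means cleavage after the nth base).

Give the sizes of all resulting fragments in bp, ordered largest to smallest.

Circular molecule, 4 cuts → 4 fragments:
  3446 − 1694 = 1752 bp
  5747 − 3446 = 2301 bp
  6321 − 5747 = 574 bp
  wrap: 6576 − 6321 + 1694 = 1949 bp
Sorted largest to smallest: 2301, 1949, 1752, 574 bp.

2301, 1949, 1752, 574 bp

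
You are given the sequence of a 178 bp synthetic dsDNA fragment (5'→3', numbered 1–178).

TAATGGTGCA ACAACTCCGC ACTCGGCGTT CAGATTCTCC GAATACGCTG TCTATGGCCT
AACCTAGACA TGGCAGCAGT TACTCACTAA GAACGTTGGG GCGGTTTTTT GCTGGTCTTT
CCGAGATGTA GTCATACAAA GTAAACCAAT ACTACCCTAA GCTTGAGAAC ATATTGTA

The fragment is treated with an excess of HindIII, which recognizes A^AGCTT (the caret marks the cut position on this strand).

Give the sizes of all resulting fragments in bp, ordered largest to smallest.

159, 19 bp

The HindIII site (AAGCTT) starts at position 159.
HindIII cuts after the first base of each site, so after position 159.
Linear molecule, 1 cut → 2 fragments:
  1–159 → 159 bp
  160–178 → 19 bp
Sorted largest to smallest: 159, 19 bp.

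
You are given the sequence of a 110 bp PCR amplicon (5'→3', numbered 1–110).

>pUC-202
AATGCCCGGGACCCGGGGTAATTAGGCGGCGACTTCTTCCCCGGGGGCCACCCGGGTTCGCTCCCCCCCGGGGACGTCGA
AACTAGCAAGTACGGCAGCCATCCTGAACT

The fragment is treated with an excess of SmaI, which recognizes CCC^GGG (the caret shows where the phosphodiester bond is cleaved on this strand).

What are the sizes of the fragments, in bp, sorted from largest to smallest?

41, 28, 16, 11, 7, 7 bp

SmaI sites (CCCGGG) start at positions 5, 12, 40, 51, 67.
SmaI cuts after base 3 of each site, so after positions 7, 14, 42, 53, 69.
Linear molecule, 5 cuts → 6 fragments:
  1–7 → 7 bp
  8–14 → 7 bp
  15–42 → 28 bp
  43–53 → 11 bp
  54–69 → 16 bp
  70–110 → 41 bp
Sorted largest to smallest: 41, 28, 16, 11, 7, 7 bp.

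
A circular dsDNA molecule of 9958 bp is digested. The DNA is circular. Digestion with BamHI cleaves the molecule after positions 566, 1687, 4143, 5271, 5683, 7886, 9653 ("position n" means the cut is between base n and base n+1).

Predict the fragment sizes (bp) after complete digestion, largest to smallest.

2456, 2203, 1767, 1128, 1121, 871, 412 bp

Circular molecule, 7 cuts → 7 fragments:
  1687 − 566 = 1121 bp
  4143 − 1687 = 2456 bp
  5271 − 4143 = 1128 bp
  5683 − 5271 = 412 bp
  7886 − 5683 = 2203 bp
  9653 − 7886 = 1767 bp
  wrap: 9958 − 9653 + 566 = 871 bp
Sorted largest to smallest: 2456, 2203, 1767, 1128, 1121, 871, 412 bp.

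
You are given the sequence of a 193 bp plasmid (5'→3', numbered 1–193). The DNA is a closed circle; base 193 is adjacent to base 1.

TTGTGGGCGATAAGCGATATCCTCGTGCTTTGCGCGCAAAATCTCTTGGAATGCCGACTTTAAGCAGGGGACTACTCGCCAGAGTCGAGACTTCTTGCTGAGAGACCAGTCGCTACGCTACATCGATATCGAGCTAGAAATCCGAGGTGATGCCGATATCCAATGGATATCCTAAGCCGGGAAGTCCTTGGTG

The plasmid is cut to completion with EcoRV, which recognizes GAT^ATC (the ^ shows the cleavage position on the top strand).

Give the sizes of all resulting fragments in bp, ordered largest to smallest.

109, 43, 30, 11 bp

EcoRV sites (GATATC) start at positions 16, 125, 155, 166.
EcoRV cuts after base 3 of each site, so after positions 18, 127, 157, 168.
Circular molecule, 4 cuts → 4 fragments:
  19–127 → 109 bp
  128–157 → 30 bp
  158–168 → 11 bp
  169–193 then 1–18 → 25 + 18 = 43 bp
Sorted largest to smallest: 109, 43, 30, 11 bp.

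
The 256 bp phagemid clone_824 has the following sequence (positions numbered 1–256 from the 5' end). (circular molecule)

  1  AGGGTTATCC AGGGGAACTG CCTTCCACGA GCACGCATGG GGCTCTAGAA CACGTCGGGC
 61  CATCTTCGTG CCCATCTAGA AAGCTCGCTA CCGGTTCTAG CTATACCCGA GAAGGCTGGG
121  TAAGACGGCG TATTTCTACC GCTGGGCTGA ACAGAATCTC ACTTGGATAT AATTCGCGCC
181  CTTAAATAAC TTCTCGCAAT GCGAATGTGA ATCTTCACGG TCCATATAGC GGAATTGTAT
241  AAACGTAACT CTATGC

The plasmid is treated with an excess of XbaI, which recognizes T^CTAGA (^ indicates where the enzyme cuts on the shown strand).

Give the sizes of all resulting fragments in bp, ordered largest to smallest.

225, 31 bp

XbaI sites (TCTAGA) start at positions 44, 75.
XbaI cuts after the first base of each site, so after positions 44, 75.
Circular molecule, 2 cuts → 2 fragments:
  45–75 → 31 bp
  76–256 then 1–44 → 181 + 44 = 225 bp
Sorted largest to smallest: 225, 31 bp.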